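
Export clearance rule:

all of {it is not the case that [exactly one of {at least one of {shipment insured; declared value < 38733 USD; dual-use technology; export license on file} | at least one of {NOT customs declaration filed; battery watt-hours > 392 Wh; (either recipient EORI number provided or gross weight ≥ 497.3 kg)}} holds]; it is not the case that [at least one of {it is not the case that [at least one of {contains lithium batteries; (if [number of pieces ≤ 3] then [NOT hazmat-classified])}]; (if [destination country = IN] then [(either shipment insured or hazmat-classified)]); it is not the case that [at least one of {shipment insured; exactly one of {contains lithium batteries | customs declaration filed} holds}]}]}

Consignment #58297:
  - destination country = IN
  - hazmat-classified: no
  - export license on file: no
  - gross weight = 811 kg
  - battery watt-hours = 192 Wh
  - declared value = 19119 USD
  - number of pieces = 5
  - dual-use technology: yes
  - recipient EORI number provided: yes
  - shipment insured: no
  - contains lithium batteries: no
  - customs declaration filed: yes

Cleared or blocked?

Cleared

Atomic conditions:
  shipment insured: no → false
  declared value < 38733 USD: 19119 < 38733 is true
  dual-use technology: yes → true
  export license on file: no → false
  NOT customs declaration filed: yes → false
  battery watt-hours > 392 Wh: 192 > 392 is false
  recipient EORI number provided: yes → true
  gross weight ≥ 497.3 kg: 811 ≥ 497.3 is true
  contains lithium batteries: no → false
  number of pieces ≤ 3: 5 ≤ 3 is false
  NOT hazmat-classified: no → true
  destination country = IN: IN == IN is true
  hazmat-classified: no → false
  customs declaration filed: yes → true
Combine:
[1.1.1] false OR true OR true OR false = true
[1.1.2.3] true OR true = true
[1.1.2] false OR false OR true = true
[1.1] exactly-one(true, true) = false
[1] NOT false = true
[2.1.1.1.2] false → true (antecedent false ⇒ implication holds) = true
[2.1.1.1] false OR true = true
[2.1.1] NOT true = false
[2.1.2.2] false OR false = false
[2.1.2] true → false = false
[2.1.3.1.2] exactly-one(false, true) = true
[2.1.3.1] false OR true = true
[2.1.3] NOT true = false
[2.1] false OR false OR false = false
[2] NOT false = true
[root] true AND true = true
Overall: true → cleared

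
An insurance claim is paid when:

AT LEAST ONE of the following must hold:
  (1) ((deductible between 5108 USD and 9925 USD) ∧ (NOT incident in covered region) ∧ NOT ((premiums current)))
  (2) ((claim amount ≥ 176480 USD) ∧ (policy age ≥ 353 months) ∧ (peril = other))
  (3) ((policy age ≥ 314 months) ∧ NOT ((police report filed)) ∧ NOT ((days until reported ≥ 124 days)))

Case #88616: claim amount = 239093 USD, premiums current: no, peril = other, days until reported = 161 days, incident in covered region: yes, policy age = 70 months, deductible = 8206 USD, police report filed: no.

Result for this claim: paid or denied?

Atomic conditions:
  deductible between 5108 USD and 9925 USD: 8206 in [5108, 9925] is true
  NOT incident in covered region: yes → false
  premiums current: no → false
  claim amount ≥ 176480 USD: 239093 ≥ 176480 is true
  policy age ≥ 353 months: 70 ≥ 353 is false
  peril = other: other == other is true
  policy age ≥ 314 months: 70 ≥ 314 is false
  police report filed: no → false
  days until reported ≥ 124 days: 161 ≥ 124 is true
Combine:
[1.3] NOT false = true
[1] true AND false AND true = false
[2] true AND false AND true = false
[3.2] NOT false = true
[3.3] NOT true = false
[3] false AND true AND false = false
[root] false OR false OR false = false
Overall: false → denied

Denied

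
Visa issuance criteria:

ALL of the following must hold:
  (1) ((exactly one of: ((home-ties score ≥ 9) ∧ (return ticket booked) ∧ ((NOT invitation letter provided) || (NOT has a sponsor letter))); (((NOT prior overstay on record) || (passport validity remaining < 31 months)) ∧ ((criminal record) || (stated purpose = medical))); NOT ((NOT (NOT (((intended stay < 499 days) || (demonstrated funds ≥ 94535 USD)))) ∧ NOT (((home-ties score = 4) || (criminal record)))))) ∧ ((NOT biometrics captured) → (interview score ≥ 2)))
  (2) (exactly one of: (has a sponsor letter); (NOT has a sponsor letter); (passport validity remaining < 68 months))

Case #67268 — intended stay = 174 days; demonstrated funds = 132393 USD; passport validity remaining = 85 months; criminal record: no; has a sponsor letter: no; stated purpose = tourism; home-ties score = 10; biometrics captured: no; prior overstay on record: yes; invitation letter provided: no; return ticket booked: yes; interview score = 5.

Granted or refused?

Atomic conditions:
  home-ties score ≥ 9: 10 ≥ 9 is true
  return ticket booked: yes → true
  NOT invitation letter provided: no → true
  NOT has a sponsor letter: no → true
  NOT prior overstay on record: yes → false
  passport validity remaining < 31 months: 85 < 31 is false
  criminal record: no → false
  stated purpose = medical: tourism == medical is false
  intended stay < 499 days: 174 < 499 is true
  demonstrated funds ≥ 94535 USD: 132393 ≥ 94535 is true
  home-ties score = 4: 10 == 4 is false
  NOT biometrics captured: no → true
  interview score ≥ 2: 5 ≥ 2 is true
  has a sponsor letter: no → false
  passport validity remaining < 68 months: 85 < 68 is false
Combine:
[1.1.1.3] true OR true = true
[1.1.1] true AND true AND true = true
[1.1.2.1] false OR false = false
[1.1.2.2] false OR false = false
[1.1.2] false AND false = false
[1.1.3.1.1.1.1] true OR true = true
[1.1.3.1.1.1] NOT true = false
[1.1.3.1.1] NOT false = true
[1.1.3.1.2.1] false OR false = false
[1.1.3.1.2] NOT false = true
[1.1.3.1] true AND true = true
[1.1.3] NOT true = false
[1.1] exactly-one(true, false, false) = true
[1.2] true → true = true
[1] true AND true = true
[2] exactly-one(false, true, false) = true
[root] true AND true = true
Overall: true → granted

Granted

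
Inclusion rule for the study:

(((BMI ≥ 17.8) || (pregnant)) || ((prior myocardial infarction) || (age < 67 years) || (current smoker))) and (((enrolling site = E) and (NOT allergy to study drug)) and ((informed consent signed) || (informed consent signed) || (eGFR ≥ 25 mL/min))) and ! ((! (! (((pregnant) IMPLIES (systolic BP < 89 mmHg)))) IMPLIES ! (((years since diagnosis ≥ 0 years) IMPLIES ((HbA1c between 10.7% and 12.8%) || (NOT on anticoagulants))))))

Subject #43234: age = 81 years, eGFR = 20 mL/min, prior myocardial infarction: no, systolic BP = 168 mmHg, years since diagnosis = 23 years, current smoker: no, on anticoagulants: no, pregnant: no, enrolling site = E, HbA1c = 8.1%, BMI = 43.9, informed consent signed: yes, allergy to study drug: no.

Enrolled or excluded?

Enrolled

Atomic conditions:
  BMI ≥ 17.8: 43.9 ≥ 17.8 is true
  pregnant: no → false
  prior myocardial infarction: no → false
  age < 67 years: 81 < 67 is false
  current smoker: no → false
  enrolling site = E: E == E is true
  NOT allergy to study drug: no → true
  informed consent signed: yes → true
  eGFR ≥ 25 mL/min: 20 ≥ 25 is false
  systolic BP < 89 mmHg: 168 < 89 is false
  years since diagnosis ≥ 0 years: 23 ≥ 0 is true
  HbA1c between 10.7% and 12.8%: 8.1 in [10.7, 12.8] is false
  NOT on anticoagulants: no → true
Combine:
[1.1] true OR false = true
[1.2] false OR false OR false = false
[1] true OR false = true
[2.1] true AND true = true
[2.2] true OR true OR false = true
[2] true AND true = true
[3.1.1.1.1] false → false (antecedent false ⇒ implication holds) = true
[3.1.1.1] NOT true = false
[3.1.1] NOT false = true
[3.1.2.1.2] false OR true = true
[3.1.2.1] true → true = true
[3.1.2] NOT true = false
[3.1] true → false = false
[3] NOT false = true
[root] true AND true AND true = true
Overall: true → enrolled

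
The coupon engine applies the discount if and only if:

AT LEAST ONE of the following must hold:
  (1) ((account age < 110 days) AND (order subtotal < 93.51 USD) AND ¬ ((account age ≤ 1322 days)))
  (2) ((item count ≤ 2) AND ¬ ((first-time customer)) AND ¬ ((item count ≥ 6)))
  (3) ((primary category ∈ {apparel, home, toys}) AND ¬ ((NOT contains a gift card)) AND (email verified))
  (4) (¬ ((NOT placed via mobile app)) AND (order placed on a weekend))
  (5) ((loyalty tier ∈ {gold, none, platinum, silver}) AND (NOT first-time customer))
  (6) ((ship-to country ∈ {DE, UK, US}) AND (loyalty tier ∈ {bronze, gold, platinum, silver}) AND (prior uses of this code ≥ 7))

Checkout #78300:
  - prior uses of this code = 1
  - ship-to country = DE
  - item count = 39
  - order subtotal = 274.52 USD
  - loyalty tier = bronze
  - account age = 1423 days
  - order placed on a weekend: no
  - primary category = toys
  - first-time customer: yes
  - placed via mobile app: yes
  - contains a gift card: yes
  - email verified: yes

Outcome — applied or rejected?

Applied

Atomic conditions:
  account age < 110 days: 1423 < 110 is false
  order subtotal < 93.51 USD: 274.52 < 93.51 is false
  account age ≤ 1322 days: 1423 ≤ 1322 is false
  item count ≤ 2: 39 ≤ 2 is false
  first-time customer: yes → true
  item count ≥ 6: 39 ≥ 6 is true
  primary category ∈ {apparel, home, toys}: toys is in the set → true
  NOT contains a gift card: yes → false
  email verified: yes → true
  NOT placed via mobile app: yes → false
  order placed on a weekend: no → false
  loyalty tier ∈ {gold, none, platinum, silver}: bronze is not in the set → false
  NOT first-time customer: yes → false
  ship-to country ∈ {DE, UK, US}: DE is in the set → true
  loyalty tier ∈ {bronze, gold, platinum, silver}: bronze is in the set → true
  prior uses of this code ≥ 7: 1 ≥ 7 is false
Combine:
[1.3] NOT false = true
[1] false AND false AND true = false
[2.2] NOT true = false
[2.3] NOT true = false
[2] false AND false AND false = false
[3.2] NOT false = true
[3] true AND true AND true = true
[4.1] NOT false = true
[4] true AND false = false
[5] false AND false = false
[6] true AND true AND false = false
[root] false OR false OR true OR false OR false OR false = true
Overall: true → applied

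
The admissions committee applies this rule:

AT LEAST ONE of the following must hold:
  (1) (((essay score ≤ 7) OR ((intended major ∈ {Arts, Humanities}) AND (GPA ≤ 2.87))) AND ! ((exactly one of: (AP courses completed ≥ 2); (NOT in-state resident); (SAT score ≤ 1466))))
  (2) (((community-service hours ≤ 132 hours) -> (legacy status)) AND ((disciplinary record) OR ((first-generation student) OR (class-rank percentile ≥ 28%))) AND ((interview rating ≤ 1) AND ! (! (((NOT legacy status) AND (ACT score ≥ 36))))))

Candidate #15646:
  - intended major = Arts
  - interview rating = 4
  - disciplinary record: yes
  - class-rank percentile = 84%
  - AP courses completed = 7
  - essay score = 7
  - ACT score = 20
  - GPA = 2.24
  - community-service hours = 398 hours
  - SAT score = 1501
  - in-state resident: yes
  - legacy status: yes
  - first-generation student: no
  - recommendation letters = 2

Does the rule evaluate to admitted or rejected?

Rejected

Atomic conditions:
  essay score ≤ 7: 7 ≤ 7 is true
  intended major ∈ {Arts, Humanities}: Arts is in the set → true
  GPA ≤ 2.87: 2.24 ≤ 2.87 is true
  AP courses completed ≥ 2: 7 ≥ 2 is true
  NOT in-state resident: yes → false
  SAT score ≤ 1466: 1501 ≤ 1466 is false
  community-service hours ≤ 132 hours: 398 ≤ 132 is false
  legacy status: yes → true
  disciplinary record: yes → true
  first-generation student: no → false
  class-rank percentile ≥ 28%: 84 ≥ 28 is true
  interview rating ≤ 1: 4 ≤ 1 is false
  NOT legacy status: yes → false
  ACT score ≥ 36: 20 ≥ 36 is false
Combine:
[1.1.2] true AND true = true
[1.1] true OR true = true
[1.2.1] exactly-one(true, false, false) = true
[1.2] NOT true = false
[1] true AND false = false
[2.1] false → true (antecedent false ⇒ implication holds) = true
[2.2.2] false OR true = true
[2.2] true OR true = true
[2.3.2.1.1] false AND false = false
[2.3.2.1] NOT false = true
[2.3.2] NOT true = false
[2.3] false AND false = false
[2] true AND true AND false = false
[root] false OR false = false
Overall: false → rejected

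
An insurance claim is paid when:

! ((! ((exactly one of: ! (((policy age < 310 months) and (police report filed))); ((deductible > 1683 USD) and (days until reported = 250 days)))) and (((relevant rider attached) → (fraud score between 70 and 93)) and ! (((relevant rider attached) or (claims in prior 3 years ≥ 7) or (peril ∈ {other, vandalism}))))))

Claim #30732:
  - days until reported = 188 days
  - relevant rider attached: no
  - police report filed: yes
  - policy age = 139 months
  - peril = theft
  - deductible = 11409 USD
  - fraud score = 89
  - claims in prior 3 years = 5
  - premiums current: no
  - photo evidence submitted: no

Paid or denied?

Denied

Atomic conditions:
  policy age < 310 months: 139 < 310 is true
  police report filed: yes → true
  deductible > 1683 USD: 11409 > 1683 is true
  days until reported = 250 days: 188 == 250 is false
  relevant rider attached: no → false
  fraud score between 70 and 93: 89 in [70, 93] is true
  claims in prior 3 years ≥ 7: 5 ≥ 7 is false
  peril ∈ {other, vandalism}: theft is not in the set → false
Combine:
[1.1.1.1.1] true AND true = true
[1.1.1.1] NOT true = false
[1.1.1.2] true AND false = false
[1.1.1] exactly-one(false, false) = false
[1.1] NOT false = true
[1.2.1] false → true (antecedent false ⇒ implication holds) = true
[1.2.2.1] false OR false OR false = false
[1.2.2] NOT false = true
[1.2] true AND true = true
[1] true AND true = true
[root] NOT true = false
Overall: false → denied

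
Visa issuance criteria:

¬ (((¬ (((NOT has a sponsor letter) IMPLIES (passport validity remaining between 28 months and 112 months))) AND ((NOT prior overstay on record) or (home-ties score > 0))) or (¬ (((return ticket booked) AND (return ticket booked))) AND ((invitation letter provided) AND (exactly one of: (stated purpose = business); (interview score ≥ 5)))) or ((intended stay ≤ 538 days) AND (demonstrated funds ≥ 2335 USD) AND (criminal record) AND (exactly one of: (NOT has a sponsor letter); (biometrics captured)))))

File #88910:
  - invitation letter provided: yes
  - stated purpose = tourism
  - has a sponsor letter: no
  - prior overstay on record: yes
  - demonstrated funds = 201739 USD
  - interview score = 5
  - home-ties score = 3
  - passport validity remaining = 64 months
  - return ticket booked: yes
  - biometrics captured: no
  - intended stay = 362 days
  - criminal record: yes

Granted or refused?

Refused

Atomic conditions:
  NOT has a sponsor letter: no → true
  passport validity remaining between 28 months and 112 months: 64 in [28, 112] is true
  NOT prior overstay on record: yes → false
  home-ties score > 0: 3 > 0 is true
  return ticket booked: yes → true
  invitation letter provided: yes → true
  stated purpose = business: tourism == business is false
  interview score ≥ 5: 5 ≥ 5 is true
  intended stay ≤ 538 days: 362 ≤ 538 is true
  demonstrated funds ≥ 2335 USD: 201739 ≥ 2335 is true
  criminal record: yes → true
  biometrics captured: no → false
Combine:
[1.1.1.1] true → true = true
[1.1.1] NOT true = false
[1.1.2] false OR true = true
[1.1] false AND true = false
[1.2.1.1] true AND true = true
[1.2.1] NOT true = false
[1.2.2.2] exactly-one(false, true) = true
[1.2.2] true AND true = true
[1.2] false AND true = false
[1.3.4] exactly-one(true, false) = true
[1.3] true AND true AND true AND true = true
[1] false OR false OR true = true
[root] NOT true = false
Overall: false → refused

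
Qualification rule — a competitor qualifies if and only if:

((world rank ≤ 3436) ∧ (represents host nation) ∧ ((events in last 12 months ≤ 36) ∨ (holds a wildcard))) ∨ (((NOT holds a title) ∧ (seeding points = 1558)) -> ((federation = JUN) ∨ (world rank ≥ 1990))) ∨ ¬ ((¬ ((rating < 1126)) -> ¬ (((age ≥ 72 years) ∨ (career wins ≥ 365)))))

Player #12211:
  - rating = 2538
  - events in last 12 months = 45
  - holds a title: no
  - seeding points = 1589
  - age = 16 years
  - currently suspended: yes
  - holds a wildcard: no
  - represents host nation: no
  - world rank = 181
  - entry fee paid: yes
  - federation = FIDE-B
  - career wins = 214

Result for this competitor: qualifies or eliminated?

Qualifies

Atomic conditions:
  world rank ≤ 3436: 181 ≤ 3436 is true
  represents host nation: no → false
  events in last 12 months ≤ 36: 45 ≤ 36 is false
  holds a wildcard: no → false
  NOT holds a title: no → true
  seeding points = 1558: 1589 == 1558 is false
  federation = JUN: FIDE-B == JUN is false
  world rank ≥ 1990: 181 ≥ 1990 is false
  rating < 1126: 2538 < 1126 is false
  age ≥ 72 years: 16 ≥ 72 is false
  career wins ≥ 365: 214 ≥ 365 is false
Combine:
[1.3] false OR false = false
[1] true AND false AND false = false
[2.1] true AND false = false
[2.2] false OR false = false
[2] false → false (antecedent false ⇒ implication holds) = true
[3.1.1] NOT false = true
[3.1.2.1] false OR false = false
[3.1.2] NOT false = true
[3.1] true → true = true
[3] NOT true = false
[root] false OR true OR false = true
Overall: true → qualifies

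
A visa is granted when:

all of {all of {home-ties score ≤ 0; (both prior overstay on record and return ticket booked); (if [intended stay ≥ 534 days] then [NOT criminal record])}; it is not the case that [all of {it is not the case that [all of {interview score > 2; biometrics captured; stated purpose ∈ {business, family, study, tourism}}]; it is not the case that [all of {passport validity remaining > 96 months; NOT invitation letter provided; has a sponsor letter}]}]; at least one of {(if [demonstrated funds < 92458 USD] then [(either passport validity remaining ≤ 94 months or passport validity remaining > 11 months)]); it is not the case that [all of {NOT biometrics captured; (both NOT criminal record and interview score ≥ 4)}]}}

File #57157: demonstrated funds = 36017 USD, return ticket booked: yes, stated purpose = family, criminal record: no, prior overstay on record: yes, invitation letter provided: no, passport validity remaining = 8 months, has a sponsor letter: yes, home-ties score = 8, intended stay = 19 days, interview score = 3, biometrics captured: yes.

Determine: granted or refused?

Refused

Atomic conditions:
  home-ties score ≤ 0: 8 ≤ 0 is false
  prior overstay on record: yes → true
  return ticket booked: yes → true
  intended stay ≥ 534 days: 19 ≥ 534 is false
  NOT criminal record: no → true
  interview score > 2: 3 > 2 is true
  biometrics captured: yes → true
  stated purpose ∈ {business, family, study, tourism}: family is in the set → true
  passport validity remaining > 96 months: 8 > 96 is false
  NOT invitation letter provided: no → true
  has a sponsor letter: yes → true
  demonstrated funds < 92458 USD: 36017 < 92458 is true
  passport validity remaining ≤ 94 months: 8 ≤ 94 is true
  passport validity remaining > 11 months: 8 > 11 is false
  NOT biometrics captured: yes → false
  interview score ≥ 4: 3 ≥ 4 is false
Combine:
[1.2] true AND true = true
[1.3] false → true (antecedent false ⇒ implication holds) = true
[1] false AND true AND true = false
[2.1.1.1] true AND true AND true = true
[2.1.1] NOT true = false
[2.1.2.1] false AND true AND true = false
[2.1.2] NOT false = true
[2.1] false AND true = false
[2] NOT false = true
[3.1.2] true OR false = true
[3.1] true → true = true
[3.2.1.2] true AND false = false
[3.2.1] false AND false = false
[3.2] NOT false = true
[3] true OR true = true
[root] false AND true AND true = false
Overall: false → refused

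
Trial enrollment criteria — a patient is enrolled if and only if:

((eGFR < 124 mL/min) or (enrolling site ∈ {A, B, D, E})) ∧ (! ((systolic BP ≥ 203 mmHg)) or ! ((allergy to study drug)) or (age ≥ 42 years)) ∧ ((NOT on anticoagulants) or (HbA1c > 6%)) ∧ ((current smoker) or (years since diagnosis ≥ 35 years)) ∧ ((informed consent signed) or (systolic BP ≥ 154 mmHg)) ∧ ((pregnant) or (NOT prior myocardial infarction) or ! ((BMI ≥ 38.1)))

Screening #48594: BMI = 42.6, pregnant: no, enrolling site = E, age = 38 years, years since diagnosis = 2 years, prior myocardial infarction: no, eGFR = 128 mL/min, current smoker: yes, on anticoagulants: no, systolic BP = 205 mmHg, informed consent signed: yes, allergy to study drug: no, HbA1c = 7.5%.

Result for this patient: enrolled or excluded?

Atomic conditions:
  eGFR < 124 mL/min: 128 < 124 is false
  enrolling site ∈ {A, B, D, E}: E is in the set → true
  systolic BP ≥ 203 mmHg: 205 ≥ 203 is true
  allergy to study drug: no → false
  age ≥ 42 years: 38 ≥ 42 is false
  NOT on anticoagulants: no → true
  HbA1c > 6%: 7.5 > 6 is true
  current smoker: yes → true
  years since diagnosis ≥ 35 years: 2 ≥ 35 is false
  informed consent signed: yes → true
  systolic BP ≥ 154 mmHg: 205 ≥ 154 is true
  pregnant: no → false
  NOT prior myocardial infarction: no → true
  BMI ≥ 38.1: 42.6 ≥ 38.1 is true
Combine:
[1] false OR true = true
[2.1] NOT true = false
[2.2] NOT false = true
[2] false OR true OR false = true
[3] true OR true = true
[4] true OR false = true
[5] true OR true = true
[6.3] NOT true = false
[6] false OR true OR false = true
[root] true AND true AND true AND true AND true AND true = true
Overall: true → enrolled

Enrolled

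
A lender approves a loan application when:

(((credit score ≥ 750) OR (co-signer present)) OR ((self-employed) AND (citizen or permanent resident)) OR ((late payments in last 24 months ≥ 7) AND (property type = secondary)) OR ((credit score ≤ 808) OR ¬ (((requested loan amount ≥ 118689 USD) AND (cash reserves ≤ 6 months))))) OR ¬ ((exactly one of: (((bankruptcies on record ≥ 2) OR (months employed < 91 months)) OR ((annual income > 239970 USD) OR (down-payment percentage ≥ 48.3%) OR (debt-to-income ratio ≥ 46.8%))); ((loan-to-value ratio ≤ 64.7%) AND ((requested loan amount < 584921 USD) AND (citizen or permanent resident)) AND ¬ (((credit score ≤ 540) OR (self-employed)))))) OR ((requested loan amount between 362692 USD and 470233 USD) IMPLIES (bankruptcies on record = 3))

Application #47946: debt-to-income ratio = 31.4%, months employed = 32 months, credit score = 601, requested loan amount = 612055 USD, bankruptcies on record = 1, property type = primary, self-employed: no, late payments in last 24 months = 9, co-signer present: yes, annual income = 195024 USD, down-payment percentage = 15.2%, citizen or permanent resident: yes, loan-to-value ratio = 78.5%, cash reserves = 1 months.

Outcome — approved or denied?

Atomic conditions:
  credit score ≥ 750: 601 ≥ 750 is false
  co-signer present: yes → true
  self-employed: no → false
  citizen or permanent resident: yes → true
  late payments in last 24 months ≥ 7: 9 ≥ 7 is true
  property type = secondary: primary == secondary is false
  credit score ≤ 808: 601 ≤ 808 is true
  requested loan amount ≥ 118689 USD: 612055 ≥ 118689 is true
  cash reserves ≤ 6 months: 1 ≤ 6 is true
  bankruptcies on record ≥ 2: 1 ≥ 2 is false
  months employed < 91 months: 32 < 91 is true
  annual income > 239970 USD: 195024 > 239970 is false
  down-payment percentage ≥ 48.3%: 15.2 ≥ 48.3 is false
  debt-to-income ratio ≥ 46.8%: 31.4 ≥ 46.8 is false
  loan-to-value ratio ≤ 64.7%: 78.5 ≤ 64.7 is false
  requested loan amount < 584921 USD: 612055 < 584921 is false
  credit score ≤ 540: 601 ≤ 540 is false
  requested loan amount between 362692 USD and 470233 USD: 612055 in [362692, 470233] is false
  bankruptcies on record = 3: 1 == 3 is false
Combine:
[1.1] false OR true = true
[1.2] false AND true = false
[1.3] true AND false = false
[1.4.2.1] true AND true = true
[1.4.2] NOT true = false
[1.4] true OR false = true
[1] true OR false OR false OR true = true
[2.1.1.1] false OR true = true
[2.1.1.2] false OR false OR false = false
[2.1.1] true OR false = true
[2.1.2.2] false AND true = false
[2.1.2.3.1] false OR false = false
[2.1.2.3] NOT false = true
[2.1.2] false AND false AND true = false
[2.1] exactly-one(true, false) = true
[2] NOT true = false
[3] false → false (antecedent false ⇒ implication holds) = true
[root] true OR false OR true = true
Overall: true → approved

Approved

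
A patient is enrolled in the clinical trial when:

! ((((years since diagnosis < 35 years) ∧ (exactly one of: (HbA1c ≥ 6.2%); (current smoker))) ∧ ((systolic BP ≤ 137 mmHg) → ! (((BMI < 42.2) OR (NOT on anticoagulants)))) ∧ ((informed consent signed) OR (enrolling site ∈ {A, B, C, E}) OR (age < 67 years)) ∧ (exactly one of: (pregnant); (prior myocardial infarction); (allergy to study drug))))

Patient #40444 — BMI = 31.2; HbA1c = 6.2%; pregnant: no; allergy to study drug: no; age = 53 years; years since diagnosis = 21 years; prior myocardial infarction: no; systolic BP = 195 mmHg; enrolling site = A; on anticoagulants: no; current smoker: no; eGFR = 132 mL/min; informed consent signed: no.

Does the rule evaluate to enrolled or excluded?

Enrolled

Atomic conditions:
  years since diagnosis < 35 years: 21 < 35 is true
  HbA1c ≥ 6.2%: 6.2 ≥ 6.2 is true
  current smoker: no → false
  systolic BP ≤ 137 mmHg: 195 ≤ 137 is false
  BMI < 42.2: 31.2 < 42.2 is true
  NOT on anticoagulants: no → true
  informed consent signed: no → false
  enrolling site ∈ {A, B, C, E}: A is in the set → true
  age < 67 years: 53 < 67 is true
  pregnant: no → false
  prior myocardial infarction: no → false
  allergy to study drug: no → false
Combine:
[1.1.2] exactly-one(true, false) = true
[1.1] true AND true = true
[1.2.2.1] true OR true = true
[1.2.2] NOT true = false
[1.2] false → false (antecedent false ⇒ implication holds) = true
[1.3] false OR true OR true = true
[1.4] exactly-one(false, false, false) = false
[1] true AND true AND true AND false = false
[root] NOT false = true
Overall: true → enrolled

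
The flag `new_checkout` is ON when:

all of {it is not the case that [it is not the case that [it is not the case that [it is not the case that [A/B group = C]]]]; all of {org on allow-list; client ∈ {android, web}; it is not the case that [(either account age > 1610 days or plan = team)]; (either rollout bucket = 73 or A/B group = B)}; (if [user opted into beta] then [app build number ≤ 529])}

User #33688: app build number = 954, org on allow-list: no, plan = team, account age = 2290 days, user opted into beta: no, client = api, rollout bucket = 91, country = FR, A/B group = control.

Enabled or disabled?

Atomic conditions:
  A/B group = C: control == C is false
  org on allow-list: no → false
  client ∈ {android, web}: api is not in the set → false
  account age > 1610 days: 2290 > 1610 is true
  plan = team: team == team is true
  rollout bucket = 73: 91 == 73 is false
  A/B group = B: control == B is false
  user opted into beta: no → false
  app build number ≤ 529: 954 ≤ 529 is false
Combine:
[1.1.1.1] NOT false = true
[1.1.1] NOT true = false
[1.1] NOT false = true
[1] NOT true = false
[2.3.1] true OR true = true
[2.3] NOT true = false
[2.4] false OR false = false
[2] false AND false AND false AND false = false
[3] false → false (antecedent false ⇒ implication holds) = true
[root] false AND false AND true = false
Overall: false → disabled

Disabled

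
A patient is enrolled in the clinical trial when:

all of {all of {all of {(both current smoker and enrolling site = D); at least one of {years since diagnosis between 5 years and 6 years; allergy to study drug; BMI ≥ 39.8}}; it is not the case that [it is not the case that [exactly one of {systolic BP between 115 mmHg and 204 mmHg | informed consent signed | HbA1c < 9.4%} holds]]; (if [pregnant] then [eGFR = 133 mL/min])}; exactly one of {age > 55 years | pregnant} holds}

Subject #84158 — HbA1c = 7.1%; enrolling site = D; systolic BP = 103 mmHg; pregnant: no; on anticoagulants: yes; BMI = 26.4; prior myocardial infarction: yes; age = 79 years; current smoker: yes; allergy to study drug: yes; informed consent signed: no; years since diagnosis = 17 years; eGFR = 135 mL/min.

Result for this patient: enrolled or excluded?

Atomic conditions:
  current smoker: yes → true
  enrolling site = D: D == D is true
  years since diagnosis between 5 years and 6 years: 17 in [5, 6] is false
  allergy to study drug: yes → true
  BMI ≥ 39.8: 26.4 ≥ 39.8 is false
  systolic BP between 115 mmHg and 204 mmHg: 103 in [115, 204] is false
  informed consent signed: no → false
  HbA1c < 9.4%: 7.1 < 9.4 is true
  pregnant: no → false
  eGFR = 133 mL/min: 135 == 133 is false
  age > 55 years: 79 > 55 is true
Combine:
[1.1.1] true AND true = true
[1.1.2] false OR true OR false = true
[1.1] true AND true = true
[1.2.1.1] exactly-one(false, false, true) = true
[1.2.1] NOT true = false
[1.2] NOT false = true
[1.3] false → false (antecedent false ⇒ implication holds) = true
[1] true AND true AND true = true
[2] exactly-one(true, false) = true
[root] true AND true = true
Overall: true → enrolled

Enrolled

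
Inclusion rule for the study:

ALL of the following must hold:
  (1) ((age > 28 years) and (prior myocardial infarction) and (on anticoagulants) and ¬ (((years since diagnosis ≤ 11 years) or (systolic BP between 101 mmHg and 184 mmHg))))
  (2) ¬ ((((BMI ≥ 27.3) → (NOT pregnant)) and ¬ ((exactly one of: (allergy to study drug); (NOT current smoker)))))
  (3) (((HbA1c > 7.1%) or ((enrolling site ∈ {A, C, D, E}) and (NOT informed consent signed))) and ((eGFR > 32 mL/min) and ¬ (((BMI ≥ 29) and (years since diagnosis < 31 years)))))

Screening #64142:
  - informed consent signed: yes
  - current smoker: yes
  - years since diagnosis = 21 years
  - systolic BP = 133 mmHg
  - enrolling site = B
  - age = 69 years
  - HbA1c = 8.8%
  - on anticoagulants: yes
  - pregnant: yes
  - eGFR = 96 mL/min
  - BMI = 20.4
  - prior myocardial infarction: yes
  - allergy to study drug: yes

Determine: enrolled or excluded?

Atomic conditions:
  age > 28 years: 69 > 28 is true
  prior myocardial infarction: yes → true
  on anticoagulants: yes → true
  years since diagnosis ≤ 11 years: 21 ≤ 11 is false
  systolic BP between 101 mmHg and 184 mmHg: 133 in [101, 184] is true
  BMI ≥ 27.3: 20.4 ≥ 27.3 is false
  NOT pregnant: yes → false
  allergy to study drug: yes → true
  NOT current smoker: yes → false
  HbA1c > 7.1%: 8.8 > 7.1 is true
  enrolling site ∈ {A, C, D, E}: B is not in the set → false
  NOT informed consent signed: yes → false
  eGFR > 32 mL/min: 96 > 32 is true
  BMI ≥ 29: 20.4 ≥ 29 is false
  years since diagnosis < 31 years: 21 < 31 is true
Combine:
[1.4.1] false OR true = true
[1.4] NOT true = false
[1] true AND true AND true AND false = false
[2.1.1] false → false (antecedent false ⇒ implication holds) = true
[2.1.2.1] exactly-one(true, false) = true
[2.1.2] NOT true = false
[2.1] true AND false = false
[2] NOT false = true
[3.1.2] false AND false = false
[3.1] true OR false = true
[3.2.2.1] false AND true = false
[3.2.2] NOT false = true
[3.2] true AND true = true
[3] true AND true = true
[root] false AND true AND true = false
Overall: false → excluded

Excluded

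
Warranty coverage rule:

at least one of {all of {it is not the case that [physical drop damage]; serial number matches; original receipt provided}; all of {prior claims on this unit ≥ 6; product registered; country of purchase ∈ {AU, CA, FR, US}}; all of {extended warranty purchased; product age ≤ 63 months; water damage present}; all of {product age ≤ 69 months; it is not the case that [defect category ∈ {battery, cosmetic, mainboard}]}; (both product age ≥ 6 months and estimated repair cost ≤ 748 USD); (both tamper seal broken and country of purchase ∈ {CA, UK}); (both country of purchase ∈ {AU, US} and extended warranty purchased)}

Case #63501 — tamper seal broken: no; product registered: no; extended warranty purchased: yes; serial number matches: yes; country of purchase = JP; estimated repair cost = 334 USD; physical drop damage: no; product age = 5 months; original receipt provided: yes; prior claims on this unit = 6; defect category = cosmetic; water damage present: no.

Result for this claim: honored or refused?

Honored

Atomic conditions:
  physical drop damage: no → false
  serial number matches: yes → true
  original receipt provided: yes → true
  prior claims on this unit ≥ 6: 6 ≥ 6 is true
  product registered: no → false
  country of purchase ∈ {AU, CA, FR, US}: JP is not in the set → false
  extended warranty purchased: yes → true
  product age ≤ 63 months: 5 ≤ 63 is true
  water damage present: no → false
  product age ≤ 69 months: 5 ≤ 69 is true
  defect category ∈ {battery, cosmetic, mainboard}: cosmetic is in the set → true
  product age ≥ 6 months: 5 ≥ 6 is false
  estimated repair cost ≤ 748 USD: 334 ≤ 748 is true
  tamper seal broken: no → false
  country of purchase ∈ {CA, UK}: JP is not in the set → false
  country of purchase ∈ {AU, US}: JP is not in the set → false
Combine:
[1.1] NOT false = true
[1] true AND true AND true = true
[2] true AND false AND false = false
[3] true AND true AND false = false
[4.2] NOT true = false
[4] true AND false = false
[5] false AND true = false
[6] false AND false = false
[7] false AND true = false
[root] true OR false OR false OR false OR false OR false OR false = true
Overall: true → honored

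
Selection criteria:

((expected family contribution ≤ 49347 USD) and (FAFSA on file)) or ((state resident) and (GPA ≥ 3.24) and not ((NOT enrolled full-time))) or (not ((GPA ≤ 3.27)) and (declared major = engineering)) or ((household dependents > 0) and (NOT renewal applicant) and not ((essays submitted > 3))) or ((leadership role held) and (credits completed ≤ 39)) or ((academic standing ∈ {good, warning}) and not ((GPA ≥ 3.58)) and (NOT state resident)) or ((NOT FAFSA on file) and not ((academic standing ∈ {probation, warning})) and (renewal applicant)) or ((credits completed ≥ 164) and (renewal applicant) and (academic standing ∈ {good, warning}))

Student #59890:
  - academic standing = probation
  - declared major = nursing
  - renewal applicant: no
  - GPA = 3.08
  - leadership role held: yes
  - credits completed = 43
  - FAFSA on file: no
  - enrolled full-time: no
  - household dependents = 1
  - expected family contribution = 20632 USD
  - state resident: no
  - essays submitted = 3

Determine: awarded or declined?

Awarded

Atomic conditions:
  expected family contribution ≤ 49347 USD: 20632 ≤ 49347 is true
  FAFSA on file: no → false
  state resident: no → false
  GPA ≥ 3.24: 3.08 ≥ 3.24 is false
  NOT enrolled full-time: no → true
  GPA ≤ 3.27: 3.08 ≤ 3.27 is true
  declared major = engineering: nursing == engineering is false
  household dependents > 0: 1 > 0 is true
  NOT renewal applicant: no → true
  essays submitted > 3: 3 > 3 is false
  leadership role held: yes → true
  credits completed ≤ 39: 43 ≤ 39 is false
  academic standing ∈ {good, warning}: probation is not in the set → false
  GPA ≥ 3.58: 3.08 ≥ 3.58 is false
  NOT state resident: no → true
  NOT FAFSA on file: no → true
  academic standing ∈ {probation, warning}: probation is in the set → true
  renewal applicant: no → false
  credits completed ≥ 164: 43 ≥ 164 is false
Combine:
[1] true AND false = false
[2.3] NOT true = false
[2] false AND false AND false = false
[3.1] NOT true = false
[3] false AND false = false
[4.3] NOT false = true
[4] true AND true AND true = true
[5] true AND false = false
[6.2] NOT false = true
[6] false AND true AND true = false
[7.2] NOT true = false
[7] true AND false AND false = false
[8] false AND false AND false = false
[root] false OR false OR false OR true OR false OR false OR false OR false = true
Overall: true → awarded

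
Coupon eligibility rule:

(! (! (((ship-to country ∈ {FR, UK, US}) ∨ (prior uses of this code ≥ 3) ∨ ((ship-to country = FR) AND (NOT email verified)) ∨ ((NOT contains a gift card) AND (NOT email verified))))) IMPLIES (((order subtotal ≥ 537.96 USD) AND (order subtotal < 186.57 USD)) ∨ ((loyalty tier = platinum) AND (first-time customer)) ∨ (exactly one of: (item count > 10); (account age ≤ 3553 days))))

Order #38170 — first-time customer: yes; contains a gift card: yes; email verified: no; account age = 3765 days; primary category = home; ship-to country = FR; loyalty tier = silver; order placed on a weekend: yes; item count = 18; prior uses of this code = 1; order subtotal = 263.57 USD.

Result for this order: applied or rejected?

Atomic conditions:
  ship-to country ∈ {FR, UK, US}: FR is in the set → true
  prior uses of this code ≥ 3: 1 ≥ 3 is false
  ship-to country = FR: FR == FR is true
  NOT email verified: no → true
  NOT contains a gift card: yes → false
  order subtotal ≥ 537.96 USD: 263.57 ≥ 537.96 is false
  order subtotal < 186.57 USD: 263.57 < 186.57 is false
  loyalty tier = platinum: silver == platinum is false
  first-time customer: yes → true
  item count > 10: 18 > 10 is true
  account age ≤ 3553 days: 3765 ≤ 3553 is false
Combine:
[1.1.1.3] true AND true = true
[1.1.1.4] false AND true = false
[1.1.1] true OR false OR true OR false = true
[1.1] NOT true = false
[1] NOT false = true
[2.1] false AND false = false
[2.2] false AND true = false
[2.3] exactly-one(true, false) = true
[2] false OR false OR true = true
[root] true → true = true
Overall: true → applied

Applied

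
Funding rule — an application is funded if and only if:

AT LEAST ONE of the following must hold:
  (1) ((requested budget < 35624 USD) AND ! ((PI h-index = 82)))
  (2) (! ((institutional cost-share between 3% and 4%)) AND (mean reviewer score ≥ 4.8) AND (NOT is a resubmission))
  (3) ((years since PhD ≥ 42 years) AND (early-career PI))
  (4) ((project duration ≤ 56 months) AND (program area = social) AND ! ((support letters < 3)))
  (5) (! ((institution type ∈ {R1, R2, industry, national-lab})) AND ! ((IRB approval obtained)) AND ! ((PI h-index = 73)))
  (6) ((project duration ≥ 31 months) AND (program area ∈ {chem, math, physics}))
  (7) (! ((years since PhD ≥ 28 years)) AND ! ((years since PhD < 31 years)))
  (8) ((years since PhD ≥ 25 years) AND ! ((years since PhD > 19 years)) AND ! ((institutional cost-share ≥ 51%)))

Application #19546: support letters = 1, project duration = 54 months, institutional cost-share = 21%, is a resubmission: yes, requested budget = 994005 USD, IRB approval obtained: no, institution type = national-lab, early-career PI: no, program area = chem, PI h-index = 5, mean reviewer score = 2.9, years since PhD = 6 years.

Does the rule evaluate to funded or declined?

Atomic conditions:
  requested budget < 35624 USD: 994005 < 35624 is false
  PI h-index = 82: 5 == 82 is false
  institutional cost-share between 3% and 4%: 21 in [3, 4] is false
  mean reviewer score ≥ 4.8: 2.9 ≥ 4.8 is false
  NOT is a resubmission: yes → false
  years since PhD ≥ 42 years: 6 ≥ 42 is false
  early-career PI: no → false
  project duration ≤ 56 months: 54 ≤ 56 is true
  program area = social: chem == social is false
  support letters < 3: 1 < 3 is true
  institution type ∈ {R1, R2, industry, national-lab}: national-lab is in the set → true
  IRB approval obtained: no → false
  PI h-index = 73: 5 == 73 is false
  project duration ≥ 31 months: 54 ≥ 31 is true
  program area ∈ {chem, math, physics}: chem is in the set → true
  years since PhD ≥ 28 years: 6 ≥ 28 is false
  years since PhD < 31 years: 6 < 31 is true
  years since PhD ≥ 25 years: 6 ≥ 25 is false
  years since PhD > 19 years: 6 > 19 is false
  institutional cost-share ≥ 51%: 21 ≥ 51 is false
Combine:
[1.2] NOT false = true
[1] false AND true = false
[2.1] NOT false = true
[2] true AND false AND false = false
[3] false AND false = false
[4.3] NOT true = false
[4] true AND false AND false = false
[5.1] NOT true = false
[5.2] NOT false = true
[5.3] NOT false = true
[5] false AND true AND true = false
[6] true AND true = true
[7.1] NOT false = true
[7.2] NOT true = false
[7] true AND false = false
[8.2] NOT false = true
[8.3] NOT false = true
[8] false AND true AND true = false
[root] false OR false OR false OR false OR false OR true OR false OR false = true
Overall: true → funded

Funded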